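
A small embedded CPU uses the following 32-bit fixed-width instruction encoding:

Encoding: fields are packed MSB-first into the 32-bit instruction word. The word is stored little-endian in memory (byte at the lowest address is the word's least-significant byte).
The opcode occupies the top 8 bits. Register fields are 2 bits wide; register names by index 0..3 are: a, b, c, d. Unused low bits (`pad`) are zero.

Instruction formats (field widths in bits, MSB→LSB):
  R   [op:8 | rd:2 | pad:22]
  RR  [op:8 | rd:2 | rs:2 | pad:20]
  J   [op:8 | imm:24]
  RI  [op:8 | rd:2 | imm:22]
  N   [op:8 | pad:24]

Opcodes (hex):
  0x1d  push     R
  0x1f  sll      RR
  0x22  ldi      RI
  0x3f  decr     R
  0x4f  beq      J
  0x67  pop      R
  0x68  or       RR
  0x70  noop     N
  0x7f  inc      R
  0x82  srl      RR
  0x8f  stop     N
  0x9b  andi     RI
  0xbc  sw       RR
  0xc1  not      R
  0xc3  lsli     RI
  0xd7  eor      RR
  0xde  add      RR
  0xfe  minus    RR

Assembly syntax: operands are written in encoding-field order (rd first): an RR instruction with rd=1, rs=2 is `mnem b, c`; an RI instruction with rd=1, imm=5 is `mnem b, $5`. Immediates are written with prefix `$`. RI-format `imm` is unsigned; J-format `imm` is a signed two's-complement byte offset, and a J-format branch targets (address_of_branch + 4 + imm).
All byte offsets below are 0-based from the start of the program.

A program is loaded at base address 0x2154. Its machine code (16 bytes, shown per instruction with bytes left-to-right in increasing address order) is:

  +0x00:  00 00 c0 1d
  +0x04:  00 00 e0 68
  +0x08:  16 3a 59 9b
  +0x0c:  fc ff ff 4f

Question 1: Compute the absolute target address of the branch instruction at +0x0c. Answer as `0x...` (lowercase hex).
0x2160

off 0x0c: read fc ff ff 4f as little → 0x4ffffffc
  op=0x4ffffffc>>24=0x4f ⇒ beq (J)
  [23:0] imm=16777212 (s24→-4) = $-4
  target = base 0x2154 + off 0x0c + 4 + imm -4 = 0x2160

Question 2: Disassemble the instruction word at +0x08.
andi b, $1653270

@+08  little-endian(16 3a 59 9b) = 0x9b593a16
  top 8b → 0x9b → andi [RI]
  rd@[23:22]=0x1 ⇒ b
  imm@[21:0]=0x193a16 ⇒ $1653270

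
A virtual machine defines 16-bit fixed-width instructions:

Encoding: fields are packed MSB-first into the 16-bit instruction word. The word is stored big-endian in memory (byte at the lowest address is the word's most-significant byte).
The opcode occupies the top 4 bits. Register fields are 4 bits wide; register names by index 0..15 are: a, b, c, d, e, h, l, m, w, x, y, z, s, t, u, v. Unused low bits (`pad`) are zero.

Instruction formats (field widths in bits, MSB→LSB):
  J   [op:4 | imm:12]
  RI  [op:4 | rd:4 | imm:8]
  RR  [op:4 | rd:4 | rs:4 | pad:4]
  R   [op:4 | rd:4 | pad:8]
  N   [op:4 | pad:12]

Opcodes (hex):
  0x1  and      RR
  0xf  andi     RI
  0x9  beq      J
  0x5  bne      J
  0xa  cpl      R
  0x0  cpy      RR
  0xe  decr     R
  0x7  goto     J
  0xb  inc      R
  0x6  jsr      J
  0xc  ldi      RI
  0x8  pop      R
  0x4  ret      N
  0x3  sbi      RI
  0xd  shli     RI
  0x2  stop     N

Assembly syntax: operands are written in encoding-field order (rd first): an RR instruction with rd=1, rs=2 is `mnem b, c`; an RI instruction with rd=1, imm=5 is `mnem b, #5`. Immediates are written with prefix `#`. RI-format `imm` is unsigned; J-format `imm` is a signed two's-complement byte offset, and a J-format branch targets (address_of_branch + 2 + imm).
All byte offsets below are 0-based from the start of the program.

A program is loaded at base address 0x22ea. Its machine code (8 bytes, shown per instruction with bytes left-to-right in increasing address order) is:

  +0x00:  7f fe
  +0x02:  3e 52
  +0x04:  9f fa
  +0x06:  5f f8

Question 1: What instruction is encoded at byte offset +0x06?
[06] 5f f8 → 0x5ff8
  top 4b → 0x5 → bne [J]
  [11:0] imm=4088 (s12→-8) = #-8

bne #-8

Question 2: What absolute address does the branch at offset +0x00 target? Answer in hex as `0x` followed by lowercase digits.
0x22ea

[00] 7f fe → 0x7ffe
  op=0x7ffe>>12=0x7 ⇒ goto (J)
  [11:0] imm=4094 (s12→-2) = #-2
  target = base 0x22ea + off 0x00 + 2 + imm -2 = 0x22ea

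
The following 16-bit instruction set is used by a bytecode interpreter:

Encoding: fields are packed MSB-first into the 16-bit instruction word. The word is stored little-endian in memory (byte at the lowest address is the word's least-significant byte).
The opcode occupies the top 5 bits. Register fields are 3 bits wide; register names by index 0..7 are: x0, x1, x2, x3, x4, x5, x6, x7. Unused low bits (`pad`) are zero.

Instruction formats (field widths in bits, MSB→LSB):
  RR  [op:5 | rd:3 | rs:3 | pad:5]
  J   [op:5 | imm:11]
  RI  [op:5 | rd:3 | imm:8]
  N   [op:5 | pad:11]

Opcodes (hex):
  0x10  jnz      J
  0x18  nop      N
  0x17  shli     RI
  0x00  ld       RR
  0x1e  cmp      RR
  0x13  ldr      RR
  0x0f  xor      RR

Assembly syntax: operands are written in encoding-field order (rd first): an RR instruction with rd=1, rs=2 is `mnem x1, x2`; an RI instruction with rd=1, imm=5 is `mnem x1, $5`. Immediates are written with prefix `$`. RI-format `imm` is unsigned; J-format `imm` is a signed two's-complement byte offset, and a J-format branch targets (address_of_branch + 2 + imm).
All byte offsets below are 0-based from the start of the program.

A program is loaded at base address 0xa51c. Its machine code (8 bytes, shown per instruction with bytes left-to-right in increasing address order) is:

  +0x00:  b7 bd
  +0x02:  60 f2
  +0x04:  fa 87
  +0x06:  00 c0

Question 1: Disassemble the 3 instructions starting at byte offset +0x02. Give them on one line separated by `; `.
cmp x2, x3; jnz $-6; nop

+0x02: 60 f2 ⇒ word 0xf260 (little)
  top 5b → 0x1e → cmp [RR]
  rd@[10:8]=0x2 ⇒ x2
  rs@[7:5]=0x3 ⇒ x3
+0x04: fa 87 ⇒ word 0x87fa (little)
  top 5b → 0x10 → jnz [J]
  imm@[10:0]=0x7fa (s11→-6) ⇒ $-6
+0x06: 00 c0 ⇒ word 0xc000 (little)
  top 5b → 0x18 → nop [N]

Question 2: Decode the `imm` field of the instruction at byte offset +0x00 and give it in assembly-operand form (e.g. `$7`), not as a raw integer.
$183

[00] b7 bd → 0xbdb7
  top 5b → 0x17 → shli [RI]
  [10:8] rd=5 = x5
  [7:0] imm=183 = $183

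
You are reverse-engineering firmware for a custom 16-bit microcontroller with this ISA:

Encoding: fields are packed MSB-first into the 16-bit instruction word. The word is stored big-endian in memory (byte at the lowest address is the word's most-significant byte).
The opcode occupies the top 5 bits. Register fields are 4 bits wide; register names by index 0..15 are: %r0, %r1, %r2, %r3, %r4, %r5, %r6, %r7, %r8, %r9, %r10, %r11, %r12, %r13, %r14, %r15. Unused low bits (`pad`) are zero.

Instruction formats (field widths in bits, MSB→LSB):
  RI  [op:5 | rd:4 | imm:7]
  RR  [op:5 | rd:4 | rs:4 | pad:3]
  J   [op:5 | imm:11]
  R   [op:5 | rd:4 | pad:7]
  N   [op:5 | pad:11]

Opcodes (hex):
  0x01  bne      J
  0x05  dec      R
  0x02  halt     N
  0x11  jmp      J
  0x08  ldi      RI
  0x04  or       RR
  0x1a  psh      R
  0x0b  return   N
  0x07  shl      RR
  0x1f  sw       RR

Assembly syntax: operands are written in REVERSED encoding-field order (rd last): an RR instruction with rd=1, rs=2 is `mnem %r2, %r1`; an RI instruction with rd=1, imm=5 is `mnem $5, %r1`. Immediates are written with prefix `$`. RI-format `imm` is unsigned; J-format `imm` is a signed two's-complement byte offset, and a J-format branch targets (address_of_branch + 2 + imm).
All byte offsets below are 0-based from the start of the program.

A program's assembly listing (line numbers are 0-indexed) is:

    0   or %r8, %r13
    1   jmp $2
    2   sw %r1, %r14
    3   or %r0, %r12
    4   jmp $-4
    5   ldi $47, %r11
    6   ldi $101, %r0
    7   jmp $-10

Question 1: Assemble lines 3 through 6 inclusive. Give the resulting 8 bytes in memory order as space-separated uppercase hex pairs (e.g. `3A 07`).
3. or fields op=0x4:5|rd=12:4|rs=0:4|pad=0:3 → word 2600h → 26 00
4. jmp fields op=0x11:5|imm=-4:11 → word 8ffch → 8f fc
5. ldi fields op=0x8:5|rd=11:4|imm=47:7 → word 45afh → 45 af
6. ldi fields op=0x8:5|rd=0:4|imm=101:7 → word 4065h → 40 65

26 00 8F FC 45 AF 40 65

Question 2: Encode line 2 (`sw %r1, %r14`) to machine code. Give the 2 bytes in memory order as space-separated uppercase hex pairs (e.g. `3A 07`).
2. sw fields op=0x1f:5|rd=14:4|rs=1:4|pad=0:3 → word ff08h → ff 08

FF 08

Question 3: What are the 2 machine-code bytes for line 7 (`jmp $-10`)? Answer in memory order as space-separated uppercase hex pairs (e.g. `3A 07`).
8F F6

L7: jmp op=0x11:5|imm=-10:11 ⇒ 0x8ff6 ⇒ big 8f f6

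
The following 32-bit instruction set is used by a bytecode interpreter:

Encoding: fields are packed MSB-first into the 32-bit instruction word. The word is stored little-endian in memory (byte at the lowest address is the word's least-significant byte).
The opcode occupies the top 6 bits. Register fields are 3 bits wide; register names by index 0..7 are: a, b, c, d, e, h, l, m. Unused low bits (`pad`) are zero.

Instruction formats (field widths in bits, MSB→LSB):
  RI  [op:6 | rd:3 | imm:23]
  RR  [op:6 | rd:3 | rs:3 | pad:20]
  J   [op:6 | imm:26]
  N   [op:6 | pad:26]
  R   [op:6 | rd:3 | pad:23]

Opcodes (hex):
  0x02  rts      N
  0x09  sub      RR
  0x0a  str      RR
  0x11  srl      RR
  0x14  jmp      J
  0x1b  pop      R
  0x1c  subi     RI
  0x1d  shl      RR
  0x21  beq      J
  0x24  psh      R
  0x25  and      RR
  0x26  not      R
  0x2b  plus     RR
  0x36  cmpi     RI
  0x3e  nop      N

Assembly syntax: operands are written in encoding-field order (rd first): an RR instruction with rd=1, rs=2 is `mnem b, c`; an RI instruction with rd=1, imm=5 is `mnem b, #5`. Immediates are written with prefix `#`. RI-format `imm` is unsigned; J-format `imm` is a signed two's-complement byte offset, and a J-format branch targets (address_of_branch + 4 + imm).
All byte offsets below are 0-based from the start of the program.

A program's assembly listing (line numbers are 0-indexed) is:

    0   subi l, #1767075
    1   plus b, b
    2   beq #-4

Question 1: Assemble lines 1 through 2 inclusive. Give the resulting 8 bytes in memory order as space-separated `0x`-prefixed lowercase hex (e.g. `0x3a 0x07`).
L1: plus op=0x2b:6|rd=1:3|rs=1:3|pad=0:20 ⇒ 0xac900000 ⇒ little 00 00 90 ac
L2: beq op=0x21:6|imm=-4:26 ⇒ 0x87fffffc ⇒ little fc ff ff 87

0x00 0x00 0x90 0xac 0xfc 0xff 0xff 0x87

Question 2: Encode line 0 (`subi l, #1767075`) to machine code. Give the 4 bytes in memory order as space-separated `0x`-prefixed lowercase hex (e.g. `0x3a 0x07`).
0xa3 0xf6 0x1a 0x73

L0: subi op=0x1c:6|rd=6:3|imm=1767075:23 ⇒ 0x731af6a3 ⇒ little a3 f6 1a 73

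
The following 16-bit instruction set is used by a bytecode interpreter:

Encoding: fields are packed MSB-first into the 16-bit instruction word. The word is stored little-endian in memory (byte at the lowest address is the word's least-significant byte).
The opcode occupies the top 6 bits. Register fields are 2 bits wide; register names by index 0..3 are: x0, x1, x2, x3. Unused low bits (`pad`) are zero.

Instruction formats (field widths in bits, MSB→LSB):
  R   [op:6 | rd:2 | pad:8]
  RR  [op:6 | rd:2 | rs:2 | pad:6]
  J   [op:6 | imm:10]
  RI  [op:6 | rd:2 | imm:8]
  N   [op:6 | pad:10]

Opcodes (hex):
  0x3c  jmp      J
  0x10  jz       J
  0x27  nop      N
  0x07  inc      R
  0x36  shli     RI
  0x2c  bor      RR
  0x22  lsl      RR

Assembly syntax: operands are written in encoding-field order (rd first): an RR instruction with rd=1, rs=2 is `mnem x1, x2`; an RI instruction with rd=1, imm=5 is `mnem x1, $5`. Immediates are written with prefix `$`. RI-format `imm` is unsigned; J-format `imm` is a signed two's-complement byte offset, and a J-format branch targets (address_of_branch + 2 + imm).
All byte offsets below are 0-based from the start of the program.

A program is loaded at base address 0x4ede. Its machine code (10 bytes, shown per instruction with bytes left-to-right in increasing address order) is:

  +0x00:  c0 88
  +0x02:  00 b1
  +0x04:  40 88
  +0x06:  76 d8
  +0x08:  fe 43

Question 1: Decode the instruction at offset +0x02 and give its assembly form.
bor x1, x0

+0x02: 00 b1 ⇒ word 0xb100 (little)
  opcode bits[15:10]=0x2c: bor/RR
  rd@[9:8]=0x1 ⇒ x1
  rs@[7:6]=0x0 ⇒ x0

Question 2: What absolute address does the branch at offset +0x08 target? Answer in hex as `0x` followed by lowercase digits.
off 0x08: read fe 43 as little → 0x43fe
  top 6b → 0x10 → jz [J]
  imm@[9:0]=0x3fe (s10→-2) ⇒ $-2
  target = base 0x4ede + off 0x08 + 2 + imm -2 = 0x4ee6

0x4ee6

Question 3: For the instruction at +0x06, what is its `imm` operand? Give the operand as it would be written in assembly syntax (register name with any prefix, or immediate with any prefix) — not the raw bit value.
$118

@+06  little-endian(76 d8) = 0xd876
  top 6b → 0x36 → shli [RI]
  rd@[9:8]=0x0 ⇒ x0
  imm@[7:0]=0x76 ⇒ $118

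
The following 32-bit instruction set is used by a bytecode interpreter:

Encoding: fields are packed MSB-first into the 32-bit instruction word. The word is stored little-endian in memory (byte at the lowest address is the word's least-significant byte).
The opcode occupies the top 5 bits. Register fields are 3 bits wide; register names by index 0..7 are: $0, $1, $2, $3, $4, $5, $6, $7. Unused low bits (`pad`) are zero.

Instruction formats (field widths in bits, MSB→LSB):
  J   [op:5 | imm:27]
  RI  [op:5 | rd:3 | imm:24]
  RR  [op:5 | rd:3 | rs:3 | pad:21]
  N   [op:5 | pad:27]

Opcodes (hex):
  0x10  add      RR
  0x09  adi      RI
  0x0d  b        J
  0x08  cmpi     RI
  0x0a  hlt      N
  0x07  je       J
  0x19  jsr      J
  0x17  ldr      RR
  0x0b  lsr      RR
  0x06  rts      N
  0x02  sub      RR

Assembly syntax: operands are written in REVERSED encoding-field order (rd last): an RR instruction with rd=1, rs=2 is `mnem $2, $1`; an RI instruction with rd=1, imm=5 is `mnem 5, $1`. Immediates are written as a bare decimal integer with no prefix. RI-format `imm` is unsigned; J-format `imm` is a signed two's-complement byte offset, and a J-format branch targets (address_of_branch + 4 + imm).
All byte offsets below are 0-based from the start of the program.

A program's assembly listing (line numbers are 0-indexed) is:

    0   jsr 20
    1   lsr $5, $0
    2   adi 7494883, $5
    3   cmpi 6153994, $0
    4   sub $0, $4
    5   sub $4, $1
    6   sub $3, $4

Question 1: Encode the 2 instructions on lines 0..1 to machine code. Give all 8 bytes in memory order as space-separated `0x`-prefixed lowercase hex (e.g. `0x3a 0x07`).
line 0 (jsr): pack op=0x19:5|imm=20:27 = 0xc8000014; little→ 14 00 00 c8
line 1 (lsr): pack op=0xb:5|rd=0:3|rs=5:3|pad=0:21 = 0x58a00000; little→ 00 00 a0 58

0x14 0x00 0x00 0xc8 0x00 0x00 0xa0 0x58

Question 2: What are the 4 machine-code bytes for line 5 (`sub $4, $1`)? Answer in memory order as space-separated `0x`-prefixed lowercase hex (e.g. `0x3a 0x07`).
0x00 0x00 0x80 0x11

5. sub fields op=0x2:5|rd=1:3|rs=4:3|pad=0:21 → word 11800000h → 00 00 80 11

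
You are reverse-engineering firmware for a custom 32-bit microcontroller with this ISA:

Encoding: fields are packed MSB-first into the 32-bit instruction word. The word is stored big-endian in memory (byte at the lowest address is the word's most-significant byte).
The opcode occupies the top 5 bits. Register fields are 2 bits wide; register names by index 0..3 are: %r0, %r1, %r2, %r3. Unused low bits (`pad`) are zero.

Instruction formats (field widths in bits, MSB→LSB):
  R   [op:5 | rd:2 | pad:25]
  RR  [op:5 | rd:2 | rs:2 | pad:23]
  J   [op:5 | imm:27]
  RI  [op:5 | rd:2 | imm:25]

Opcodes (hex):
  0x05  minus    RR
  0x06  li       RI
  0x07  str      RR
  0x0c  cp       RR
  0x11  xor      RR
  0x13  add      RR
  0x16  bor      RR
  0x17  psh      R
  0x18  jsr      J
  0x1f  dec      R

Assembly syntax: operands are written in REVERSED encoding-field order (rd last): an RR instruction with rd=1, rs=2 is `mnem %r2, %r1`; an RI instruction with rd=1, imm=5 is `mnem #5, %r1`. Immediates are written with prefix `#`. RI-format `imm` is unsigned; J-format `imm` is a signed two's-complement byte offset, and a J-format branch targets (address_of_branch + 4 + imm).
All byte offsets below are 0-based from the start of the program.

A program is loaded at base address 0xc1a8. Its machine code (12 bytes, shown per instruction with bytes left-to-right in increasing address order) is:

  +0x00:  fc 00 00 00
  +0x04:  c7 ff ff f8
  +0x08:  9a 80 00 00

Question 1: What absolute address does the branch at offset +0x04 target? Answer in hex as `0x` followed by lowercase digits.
[04] c7 ff ff f8 → 0xc7fffff8
  opcode bits[31:27]=0x18: jsr/J
  imm@[26:0]=0x7fffff8 (s27→-8) ⇒ #-8
  target = base 0xc1a8 + off 0x04 + 4 + imm -8 = 0xc1a8

0xc1a8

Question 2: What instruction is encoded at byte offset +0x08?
add %r1, %r1

@+08  big-endian(9a 80 00 00) = 0x9a800000
  op=0x9a800000>>27=0x13 ⇒ add (RR)
  [26:25] rd=1 = %r1
  [24:23] rs=1 = %r1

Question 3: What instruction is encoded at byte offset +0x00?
[00] fc 00 00 00 → 0xfc000000
  opcode bits[31:27]=0x1f: dec/R
  [26:25] rd=2 = %r2

dec %r2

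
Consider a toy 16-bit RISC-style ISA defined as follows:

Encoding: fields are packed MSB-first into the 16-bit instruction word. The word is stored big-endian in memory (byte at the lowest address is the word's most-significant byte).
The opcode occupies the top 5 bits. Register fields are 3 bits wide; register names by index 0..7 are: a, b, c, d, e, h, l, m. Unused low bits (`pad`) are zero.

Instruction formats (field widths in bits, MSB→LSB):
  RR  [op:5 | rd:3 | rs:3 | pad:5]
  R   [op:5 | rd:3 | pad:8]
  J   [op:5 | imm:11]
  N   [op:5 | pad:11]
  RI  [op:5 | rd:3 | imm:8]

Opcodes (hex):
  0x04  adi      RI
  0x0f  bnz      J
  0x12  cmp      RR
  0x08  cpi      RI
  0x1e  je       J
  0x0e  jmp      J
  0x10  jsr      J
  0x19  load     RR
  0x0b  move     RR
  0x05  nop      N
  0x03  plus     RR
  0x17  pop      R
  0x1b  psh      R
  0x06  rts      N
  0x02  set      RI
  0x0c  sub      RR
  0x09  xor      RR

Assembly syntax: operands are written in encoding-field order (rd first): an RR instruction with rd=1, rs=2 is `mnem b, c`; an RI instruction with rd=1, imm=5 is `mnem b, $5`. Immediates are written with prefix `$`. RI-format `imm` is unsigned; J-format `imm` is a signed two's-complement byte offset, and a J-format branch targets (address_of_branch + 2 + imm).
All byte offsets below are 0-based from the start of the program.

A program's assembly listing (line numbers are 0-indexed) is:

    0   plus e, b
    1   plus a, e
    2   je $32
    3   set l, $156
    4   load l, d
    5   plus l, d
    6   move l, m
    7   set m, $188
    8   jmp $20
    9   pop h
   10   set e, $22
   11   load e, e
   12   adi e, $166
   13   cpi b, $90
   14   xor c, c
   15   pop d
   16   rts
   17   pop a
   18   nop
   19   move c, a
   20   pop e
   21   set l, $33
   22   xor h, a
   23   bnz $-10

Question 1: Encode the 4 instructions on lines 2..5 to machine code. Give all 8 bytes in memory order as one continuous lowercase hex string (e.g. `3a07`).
f020169cce601e60

2. je fields op=0x1e:5|imm=32:11 → word f020h → f0 20
3. set fields op=0x2:5|rd=6:3|imm=156:8 → word 169ch → 16 9c
4. load fields op=0x19:5|rd=6:3|rs=3:3|pad=0:5 → word ce60h → ce 60
5. plus fields op=0x3:5|rd=6:3|rs=3:3|pad=0:5 → word 1e60h → 1e 60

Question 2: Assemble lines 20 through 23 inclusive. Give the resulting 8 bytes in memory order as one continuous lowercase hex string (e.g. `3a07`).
bc0016214d007ff6

line 20 (pop): pack op=0x17:5|rd=4:3|pad=0:8 = 0xbc00; big→ bc 00
line 21 (set): pack op=0x2:5|rd=6:3|imm=33:8 = 0x1621; big→ 16 21
line 22 (xor): pack op=0x9:5|rd=5:3|rs=0:3|pad=0:5 = 0x4d00; big→ 4d 00
line 23 (bnz): pack op=0xf:5|imm=-10:11 = 0x7ff6; big→ 7f f6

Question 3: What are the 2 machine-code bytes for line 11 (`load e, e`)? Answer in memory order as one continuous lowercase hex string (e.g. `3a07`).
cc80

L11: load op=0x19:5|rd=4:3|rs=4:3|pad=0:5 ⇒ 0xcc80 ⇒ big cc 80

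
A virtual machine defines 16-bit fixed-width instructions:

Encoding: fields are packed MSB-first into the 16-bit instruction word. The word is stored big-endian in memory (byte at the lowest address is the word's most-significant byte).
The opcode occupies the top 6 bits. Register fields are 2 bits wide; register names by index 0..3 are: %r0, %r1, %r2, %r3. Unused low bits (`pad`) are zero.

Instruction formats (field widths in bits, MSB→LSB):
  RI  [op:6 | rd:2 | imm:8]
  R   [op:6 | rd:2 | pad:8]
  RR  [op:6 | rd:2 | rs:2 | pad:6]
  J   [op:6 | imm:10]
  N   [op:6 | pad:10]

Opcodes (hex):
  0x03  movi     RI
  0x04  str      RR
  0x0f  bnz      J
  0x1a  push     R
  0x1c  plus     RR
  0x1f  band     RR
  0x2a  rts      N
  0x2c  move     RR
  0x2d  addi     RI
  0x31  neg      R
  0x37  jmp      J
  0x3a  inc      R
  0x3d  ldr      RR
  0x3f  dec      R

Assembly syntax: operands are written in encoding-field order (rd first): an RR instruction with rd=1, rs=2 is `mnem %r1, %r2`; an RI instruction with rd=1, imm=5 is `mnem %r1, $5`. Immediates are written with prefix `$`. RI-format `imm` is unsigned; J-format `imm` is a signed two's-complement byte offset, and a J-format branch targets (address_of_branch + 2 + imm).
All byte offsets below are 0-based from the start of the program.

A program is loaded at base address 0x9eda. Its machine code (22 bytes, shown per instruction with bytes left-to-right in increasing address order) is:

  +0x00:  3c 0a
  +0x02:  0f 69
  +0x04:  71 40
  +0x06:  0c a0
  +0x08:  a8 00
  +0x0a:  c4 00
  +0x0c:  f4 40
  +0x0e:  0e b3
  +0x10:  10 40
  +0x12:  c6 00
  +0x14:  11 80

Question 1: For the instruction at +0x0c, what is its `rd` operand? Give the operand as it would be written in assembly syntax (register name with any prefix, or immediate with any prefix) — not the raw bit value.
off 0x0c: read f4 40 as big → 0xf440
  opcode bits[15:10]=0x3d: ldr/RR
  [9:8] rd=0 = %r0
  [7:6] rs=1 = %r1

%r0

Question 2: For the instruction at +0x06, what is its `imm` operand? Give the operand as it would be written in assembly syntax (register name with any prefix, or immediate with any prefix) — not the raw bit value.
off 0x06: read 0c a0 as big → 0x0ca0
  opcode bits[15:10]=0x3: movi/RI
  rd@[9:8]=0x0 ⇒ %r0
  imm@[7:0]=0xa0 ⇒ $160

$160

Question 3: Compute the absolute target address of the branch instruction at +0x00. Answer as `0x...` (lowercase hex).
0x9ee6

@+00  big-endian(3c 0a) = 0x3c0a
  top 6b → 0xf → bnz [J]
  [9:0] imm=10 = $10
  target = base 0x9eda + off 0x00 + 2 + imm 10 = 0x9ee6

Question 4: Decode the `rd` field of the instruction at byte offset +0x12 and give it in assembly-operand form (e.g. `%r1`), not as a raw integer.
%r2

[12] c6 00 → 0xc600
  opcode bits[15:10]=0x31: neg/R
  rd: (w>>8)&0x3=0x2 → %r2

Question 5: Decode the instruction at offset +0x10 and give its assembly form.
+0x10: 10 40 ⇒ word 0x1040 (big)
  op=0x1040>>10=0x4 ⇒ str (RR)
  [9:8] rd=0 = %r0
  [7:6] rs=1 = %r1

str %r0, %r1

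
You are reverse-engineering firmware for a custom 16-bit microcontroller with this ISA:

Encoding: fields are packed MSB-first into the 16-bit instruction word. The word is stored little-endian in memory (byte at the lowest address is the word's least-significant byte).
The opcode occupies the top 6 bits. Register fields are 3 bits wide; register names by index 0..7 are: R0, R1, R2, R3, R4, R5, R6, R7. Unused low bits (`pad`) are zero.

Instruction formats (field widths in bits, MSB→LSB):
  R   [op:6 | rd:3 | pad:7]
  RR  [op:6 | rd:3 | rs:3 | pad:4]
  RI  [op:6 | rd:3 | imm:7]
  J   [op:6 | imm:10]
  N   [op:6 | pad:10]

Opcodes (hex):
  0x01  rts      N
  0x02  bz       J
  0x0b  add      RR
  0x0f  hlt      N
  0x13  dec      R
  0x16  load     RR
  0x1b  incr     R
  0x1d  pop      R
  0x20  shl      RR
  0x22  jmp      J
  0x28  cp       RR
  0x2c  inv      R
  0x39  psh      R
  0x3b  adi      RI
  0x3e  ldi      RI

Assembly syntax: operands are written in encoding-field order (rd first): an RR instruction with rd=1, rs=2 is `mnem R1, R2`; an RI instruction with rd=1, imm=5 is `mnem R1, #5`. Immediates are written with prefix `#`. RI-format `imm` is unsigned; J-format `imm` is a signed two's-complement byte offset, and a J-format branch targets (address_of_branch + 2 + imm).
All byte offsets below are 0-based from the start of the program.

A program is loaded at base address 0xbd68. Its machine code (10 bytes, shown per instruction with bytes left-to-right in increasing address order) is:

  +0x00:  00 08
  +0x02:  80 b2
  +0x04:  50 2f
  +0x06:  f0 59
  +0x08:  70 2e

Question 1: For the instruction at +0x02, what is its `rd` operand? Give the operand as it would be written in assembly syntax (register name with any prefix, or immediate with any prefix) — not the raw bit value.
+0x02: 80 b2 ⇒ word 0xb280 (little)
  op=0xb280>>10=0x2c ⇒ inv (R)
  rd@[9:7]=0x5 ⇒ R5

R5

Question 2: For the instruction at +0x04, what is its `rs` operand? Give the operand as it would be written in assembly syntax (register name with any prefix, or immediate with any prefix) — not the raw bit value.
+0x04: 50 2f ⇒ word 0x2f50 (little)
  top 6b → 0xb → add [RR]
  rd: (w>>7)&0x7=0x6 → R6
  rs: (w>>4)&0x7=0x5 → R5

R5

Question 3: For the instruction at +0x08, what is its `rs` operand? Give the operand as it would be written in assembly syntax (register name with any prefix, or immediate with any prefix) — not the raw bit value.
[08] 70 2e → 0x2e70
  top 6b → 0xb → add [RR]
  rd: (w>>7)&0x7=0x4 → R4
  rs: (w>>4)&0x7=0x7 → R7

R7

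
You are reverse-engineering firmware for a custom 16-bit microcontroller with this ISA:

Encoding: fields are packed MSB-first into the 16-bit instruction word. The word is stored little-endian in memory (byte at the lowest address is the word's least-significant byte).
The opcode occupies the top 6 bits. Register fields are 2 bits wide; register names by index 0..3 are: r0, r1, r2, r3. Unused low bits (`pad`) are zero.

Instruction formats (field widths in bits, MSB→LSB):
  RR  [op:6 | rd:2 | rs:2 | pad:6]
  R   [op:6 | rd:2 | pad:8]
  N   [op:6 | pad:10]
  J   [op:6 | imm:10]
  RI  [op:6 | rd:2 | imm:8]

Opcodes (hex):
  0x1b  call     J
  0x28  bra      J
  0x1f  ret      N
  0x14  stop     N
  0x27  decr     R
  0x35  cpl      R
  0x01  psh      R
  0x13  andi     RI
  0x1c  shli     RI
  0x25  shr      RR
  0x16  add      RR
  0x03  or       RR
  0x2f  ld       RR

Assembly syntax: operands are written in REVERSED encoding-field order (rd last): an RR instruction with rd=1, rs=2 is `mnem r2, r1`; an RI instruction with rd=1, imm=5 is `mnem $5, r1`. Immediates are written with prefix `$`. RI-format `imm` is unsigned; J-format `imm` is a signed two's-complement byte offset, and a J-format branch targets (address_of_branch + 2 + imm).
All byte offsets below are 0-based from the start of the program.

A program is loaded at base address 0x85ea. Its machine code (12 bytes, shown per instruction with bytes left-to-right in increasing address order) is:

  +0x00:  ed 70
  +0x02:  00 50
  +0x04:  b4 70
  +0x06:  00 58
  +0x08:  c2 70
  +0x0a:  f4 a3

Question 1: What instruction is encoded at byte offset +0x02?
stop

[02] 00 50 → 0x5000
  op=0x5000>>10=0x14 ⇒ stop (N)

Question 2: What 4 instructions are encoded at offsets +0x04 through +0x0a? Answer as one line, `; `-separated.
shli $180, r0; add r0, r0; shli $194, r0; bra $-12

+0x04: b4 70 ⇒ word 0x70b4 (little)
  opcode bits[15:10]=0x1c: shli/RI
  [9:8] rd=0 = r0
  [7:0] imm=180 = $180
+0x06: 00 58 ⇒ word 0x5800 (little)
  opcode bits[15:10]=0x16: add/RR
  [9:8] rd=0 = r0
  [7:6] rs=0 = r0
+0x08: c2 70 ⇒ word 0x70c2 (little)
  opcode bits[15:10]=0x1c: shli/RI
  [9:8] rd=0 = r0
  [7:0] imm=194 = $194
+0x0a: f4 a3 ⇒ word 0xa3f4 (little)
  opcode bits[15:10]=0x28: bra/J
  [9:0] imm=1012 (s10→-12) = $-12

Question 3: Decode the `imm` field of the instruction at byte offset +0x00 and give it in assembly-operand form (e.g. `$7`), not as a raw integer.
+0x00: ed 70 ⇒ word 0x70ed (little)
  op=0x70ed>>10=0x1c ⇒ shli (RI)
  [9:8] rd=0 = r0
  [7:0] imm=237 = $237

$237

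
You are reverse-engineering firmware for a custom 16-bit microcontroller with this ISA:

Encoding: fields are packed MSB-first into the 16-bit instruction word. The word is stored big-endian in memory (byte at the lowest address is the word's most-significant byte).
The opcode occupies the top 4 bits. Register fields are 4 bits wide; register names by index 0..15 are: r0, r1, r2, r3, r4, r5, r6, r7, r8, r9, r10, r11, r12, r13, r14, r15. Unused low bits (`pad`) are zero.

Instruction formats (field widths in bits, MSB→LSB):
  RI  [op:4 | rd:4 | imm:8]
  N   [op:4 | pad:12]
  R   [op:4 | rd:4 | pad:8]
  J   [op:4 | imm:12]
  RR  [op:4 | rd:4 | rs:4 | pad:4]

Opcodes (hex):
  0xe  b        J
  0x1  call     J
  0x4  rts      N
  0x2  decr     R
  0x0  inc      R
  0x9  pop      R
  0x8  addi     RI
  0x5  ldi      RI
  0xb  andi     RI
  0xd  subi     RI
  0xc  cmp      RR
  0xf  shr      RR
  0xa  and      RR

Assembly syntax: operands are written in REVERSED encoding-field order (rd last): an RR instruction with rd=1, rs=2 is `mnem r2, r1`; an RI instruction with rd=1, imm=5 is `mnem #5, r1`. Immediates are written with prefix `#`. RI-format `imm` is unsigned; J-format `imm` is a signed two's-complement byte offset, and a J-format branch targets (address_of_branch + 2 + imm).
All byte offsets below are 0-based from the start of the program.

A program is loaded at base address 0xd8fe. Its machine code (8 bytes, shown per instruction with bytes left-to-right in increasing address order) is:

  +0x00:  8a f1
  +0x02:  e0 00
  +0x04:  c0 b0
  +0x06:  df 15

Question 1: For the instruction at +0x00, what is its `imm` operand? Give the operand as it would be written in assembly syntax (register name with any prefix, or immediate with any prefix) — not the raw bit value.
+0x00: 8a f1 ⇒ word 0x8af1 (big)
  op=0x8af1>>12=0x8 ⇒ addi (RI)
  rd: (w>>8)&0xf=0xa → r10
  imm: (w>>0)&0xff=0xf1 → #241

#241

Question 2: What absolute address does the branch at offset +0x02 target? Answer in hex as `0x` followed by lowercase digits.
off 0x02: read e0 00 as big → 0xe000
  opcode bits[15:12]=0xe: b/J
  imm@[11:0]=0x0 ⇒ #0
  target = base 0xd8fe + off 0x02 + 2 + imm 0 = 0xd902

0xd902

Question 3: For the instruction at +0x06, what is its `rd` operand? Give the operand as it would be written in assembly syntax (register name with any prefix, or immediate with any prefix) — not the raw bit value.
r15

@+06  big-endian(df 15) = 0xdf15
  top 4b → 0xd → subi [RI]
  rd: (w>>8)&0xf=0xf → r15
  imm: (w>>0)&0xff=0x15 → #21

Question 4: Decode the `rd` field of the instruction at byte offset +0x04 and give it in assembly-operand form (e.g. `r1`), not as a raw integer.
off 0x04: read c0 b0 as big → 0xc0b0
  top 4b → 0xc → cmp [RR]
  rd: (w>>8)&0xf=0x0 → r0
  rs: (w>>4)&0xf=0xb → r11

r0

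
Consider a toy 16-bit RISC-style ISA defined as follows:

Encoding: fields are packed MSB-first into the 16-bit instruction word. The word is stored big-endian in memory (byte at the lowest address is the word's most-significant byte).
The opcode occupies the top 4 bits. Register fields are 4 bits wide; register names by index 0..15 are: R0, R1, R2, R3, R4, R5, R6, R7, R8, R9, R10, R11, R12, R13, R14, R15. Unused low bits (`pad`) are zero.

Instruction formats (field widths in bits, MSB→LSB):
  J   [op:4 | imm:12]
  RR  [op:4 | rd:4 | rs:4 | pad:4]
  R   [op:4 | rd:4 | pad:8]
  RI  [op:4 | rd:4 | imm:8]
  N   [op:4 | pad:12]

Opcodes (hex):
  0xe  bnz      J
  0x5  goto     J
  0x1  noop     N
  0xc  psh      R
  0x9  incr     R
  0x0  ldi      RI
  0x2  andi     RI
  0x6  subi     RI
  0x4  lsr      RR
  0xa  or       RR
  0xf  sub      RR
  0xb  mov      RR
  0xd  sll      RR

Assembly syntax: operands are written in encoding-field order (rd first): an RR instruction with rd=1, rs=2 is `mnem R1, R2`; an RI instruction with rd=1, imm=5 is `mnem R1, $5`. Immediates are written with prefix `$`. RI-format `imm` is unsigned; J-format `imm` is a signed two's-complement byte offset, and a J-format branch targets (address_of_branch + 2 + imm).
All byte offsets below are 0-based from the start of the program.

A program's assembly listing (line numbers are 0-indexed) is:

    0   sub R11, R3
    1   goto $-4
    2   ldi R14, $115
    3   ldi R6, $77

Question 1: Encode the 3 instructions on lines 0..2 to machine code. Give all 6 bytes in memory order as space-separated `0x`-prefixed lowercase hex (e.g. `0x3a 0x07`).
line 0 (sub): pack op=0xf:4|rd=11:4|rs=3:4|pad=0:4 = 0xfb30; big→ fb 30
line 1 (goto): pack op=0x5:4|imm=-4:12 = 0x5ffc; big→ 5f fc
line 2 (ldi): pack op=0x0:4|rd=14:4|imm=115:8 = 0x0e73; big→ 0e 73

0xfb 0x30 0x5f 0xfc 0x0e 0x73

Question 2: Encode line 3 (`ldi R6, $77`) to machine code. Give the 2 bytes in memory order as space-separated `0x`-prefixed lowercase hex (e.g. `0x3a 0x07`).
0x06 0x4d

line 3 (ldi): pack op=0x0:4|rd=6:4|imm=77:8 = 0x064d; big→ 06 4d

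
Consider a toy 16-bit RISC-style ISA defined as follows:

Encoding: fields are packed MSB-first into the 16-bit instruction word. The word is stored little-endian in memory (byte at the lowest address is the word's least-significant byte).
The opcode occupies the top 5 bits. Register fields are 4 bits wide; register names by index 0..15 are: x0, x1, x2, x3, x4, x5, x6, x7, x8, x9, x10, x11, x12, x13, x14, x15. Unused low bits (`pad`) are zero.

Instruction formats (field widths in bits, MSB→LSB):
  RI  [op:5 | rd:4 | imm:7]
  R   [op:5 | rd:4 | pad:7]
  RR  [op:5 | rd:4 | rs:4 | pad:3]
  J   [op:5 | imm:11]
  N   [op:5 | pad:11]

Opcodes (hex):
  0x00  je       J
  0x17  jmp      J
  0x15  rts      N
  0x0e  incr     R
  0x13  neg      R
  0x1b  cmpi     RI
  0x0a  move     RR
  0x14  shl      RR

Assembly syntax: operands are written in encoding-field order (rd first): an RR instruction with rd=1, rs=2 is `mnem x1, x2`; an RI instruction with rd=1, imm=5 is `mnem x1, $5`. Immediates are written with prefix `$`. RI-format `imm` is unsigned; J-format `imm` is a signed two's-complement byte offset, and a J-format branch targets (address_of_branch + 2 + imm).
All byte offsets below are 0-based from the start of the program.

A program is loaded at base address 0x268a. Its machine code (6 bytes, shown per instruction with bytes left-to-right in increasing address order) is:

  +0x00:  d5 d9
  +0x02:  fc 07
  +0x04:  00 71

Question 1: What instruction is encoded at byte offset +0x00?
cmpi x3, $85

off 0x00: read d5 d9 as little → 0xd9d5
  op=0xd9d5>>11=0x1b ⇒ cmpi (RI)
  rd@[10:7]=0x3 ⇒ x3
  imm@[6:0]=0x55 ⇒ $85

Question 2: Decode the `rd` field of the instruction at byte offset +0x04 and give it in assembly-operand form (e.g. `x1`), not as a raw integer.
x2

@+04  little-endian(00 71) = 0x7100
  top 5b → 0xe → incr [R]
  rd: (w>>7)&0xf=0x2 → x2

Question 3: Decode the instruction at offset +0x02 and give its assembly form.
+0x02: fc 07 ⇒ word 0x07fc (little)
  top 5b → 0x0 → je [J]
  imm: (w>>0)&0x7ff=0x7fc (s11→-4) → $-4

je $-4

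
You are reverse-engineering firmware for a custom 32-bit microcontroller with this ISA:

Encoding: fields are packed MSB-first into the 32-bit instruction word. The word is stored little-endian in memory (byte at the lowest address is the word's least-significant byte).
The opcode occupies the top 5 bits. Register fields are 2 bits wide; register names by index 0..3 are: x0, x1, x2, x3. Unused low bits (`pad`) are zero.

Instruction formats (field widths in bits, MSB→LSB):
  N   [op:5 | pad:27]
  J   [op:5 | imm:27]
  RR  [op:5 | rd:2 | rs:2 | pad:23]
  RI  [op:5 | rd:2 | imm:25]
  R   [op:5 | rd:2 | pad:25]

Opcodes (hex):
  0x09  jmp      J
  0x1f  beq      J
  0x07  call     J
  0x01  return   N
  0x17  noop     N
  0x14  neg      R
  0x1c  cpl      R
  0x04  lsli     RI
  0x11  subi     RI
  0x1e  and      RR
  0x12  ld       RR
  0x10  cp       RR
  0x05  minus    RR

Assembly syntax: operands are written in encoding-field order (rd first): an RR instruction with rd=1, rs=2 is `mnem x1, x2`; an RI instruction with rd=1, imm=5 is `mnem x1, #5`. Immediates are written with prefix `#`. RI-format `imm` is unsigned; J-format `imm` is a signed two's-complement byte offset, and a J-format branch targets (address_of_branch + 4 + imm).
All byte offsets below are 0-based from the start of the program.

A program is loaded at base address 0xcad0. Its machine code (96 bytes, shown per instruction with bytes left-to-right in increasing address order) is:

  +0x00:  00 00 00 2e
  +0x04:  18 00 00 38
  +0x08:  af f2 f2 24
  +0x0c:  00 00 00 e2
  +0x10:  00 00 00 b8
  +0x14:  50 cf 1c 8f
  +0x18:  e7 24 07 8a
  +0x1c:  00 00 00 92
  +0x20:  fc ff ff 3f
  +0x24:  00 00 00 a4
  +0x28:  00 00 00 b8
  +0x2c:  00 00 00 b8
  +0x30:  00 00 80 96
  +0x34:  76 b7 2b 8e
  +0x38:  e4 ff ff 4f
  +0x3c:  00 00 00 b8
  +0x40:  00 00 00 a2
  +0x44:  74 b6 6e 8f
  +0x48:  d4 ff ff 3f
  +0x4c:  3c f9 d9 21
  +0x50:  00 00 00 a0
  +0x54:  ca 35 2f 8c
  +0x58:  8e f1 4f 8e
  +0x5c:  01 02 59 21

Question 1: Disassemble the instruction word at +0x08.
lsli x2, #15921839

+0x08: af f2 f2 24 ⇒ word 0x24f2f2af (little)
  opcode bits[31:27]=0x4: lsli/RI
  rd: (w>>25)&0x3=0x2 → x2
  imm: (w>>0)&0x1ffffff=0xf2f2af → #15921839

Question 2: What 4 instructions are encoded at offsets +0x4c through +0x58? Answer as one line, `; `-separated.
off 0x4c: read 3c f9 d9 21 as little → 0x21d9f93c
  top 5b → 0x4 → lsli [RI]
  rd: (w>>25)&0x3=0x0 → x0
  imm: (w>>0)&0x1ffffff=0x1d9f93c → #31062332
off 0x50: read 00 00 00 a0 as little → 0xa0000000
  top 5b → 0x14 → neg [R]
  rd: (w>>25)&0x3=0x0 → x0
off 0x54: read ca 35 2f 8c as little → 0x8c2f35ca
  top 5b → 0x11 → subi [RI]
  rd: (w>>25)&0x3=0x2 → x2
  imm: (w>>0)&0x1ffffff=0x2f35ca → #3093962
off 0x58: read 8e f1 4f 8e as little → 0x8e4ff18e
  top 5b → 0x11 → subi [RI]
  rd: (w>>25)&0x3=0x3 → x3
  imm: (w>>0)&0x1ffffff=0x4ff18e → #5239182

lsli x0, #31062332; neg x0; subi x2, #3093962; subi x3, #5239182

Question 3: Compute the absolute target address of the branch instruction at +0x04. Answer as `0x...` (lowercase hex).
+0x04: 18 00 00 38 ⇒ word 0x38000018 (little)
  top 5b → 0x7 → call [J]
  [26:0] imm=24 = #24
  target = base 0xcad0 + off 0x04 + 4 + imm 24 = 0xcaf0

0xcaf0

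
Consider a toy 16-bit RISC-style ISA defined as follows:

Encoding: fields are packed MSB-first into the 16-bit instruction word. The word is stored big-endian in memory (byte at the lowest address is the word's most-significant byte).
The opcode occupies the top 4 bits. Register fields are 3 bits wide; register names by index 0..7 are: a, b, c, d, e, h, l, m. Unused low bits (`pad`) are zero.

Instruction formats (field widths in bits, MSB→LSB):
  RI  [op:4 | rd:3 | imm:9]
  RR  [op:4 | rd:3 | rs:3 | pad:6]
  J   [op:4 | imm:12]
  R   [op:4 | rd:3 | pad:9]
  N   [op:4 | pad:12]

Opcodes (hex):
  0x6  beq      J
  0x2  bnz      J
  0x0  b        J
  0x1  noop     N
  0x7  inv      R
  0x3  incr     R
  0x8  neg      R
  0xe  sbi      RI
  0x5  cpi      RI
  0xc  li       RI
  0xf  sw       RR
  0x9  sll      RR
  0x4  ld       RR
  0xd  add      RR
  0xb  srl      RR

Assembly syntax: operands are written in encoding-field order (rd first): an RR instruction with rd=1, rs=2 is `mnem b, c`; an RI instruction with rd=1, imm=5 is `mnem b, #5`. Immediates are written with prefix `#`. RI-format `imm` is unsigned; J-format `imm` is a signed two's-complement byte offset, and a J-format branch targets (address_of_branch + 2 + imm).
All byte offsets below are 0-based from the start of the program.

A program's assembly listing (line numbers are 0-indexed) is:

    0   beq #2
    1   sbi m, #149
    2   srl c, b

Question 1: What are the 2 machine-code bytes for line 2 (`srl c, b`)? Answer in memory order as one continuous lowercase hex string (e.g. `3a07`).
b440

2. srl fields op=0xb:4|rd=2:3|rs=1:3|pad=0:6 → word b440h → b4 40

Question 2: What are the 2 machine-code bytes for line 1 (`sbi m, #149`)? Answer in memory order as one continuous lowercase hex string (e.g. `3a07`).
ee95

line 1 (sbi): pack op=0xe:4|rd=7:3|imm=149:9 = 0xee95; big→ ee 95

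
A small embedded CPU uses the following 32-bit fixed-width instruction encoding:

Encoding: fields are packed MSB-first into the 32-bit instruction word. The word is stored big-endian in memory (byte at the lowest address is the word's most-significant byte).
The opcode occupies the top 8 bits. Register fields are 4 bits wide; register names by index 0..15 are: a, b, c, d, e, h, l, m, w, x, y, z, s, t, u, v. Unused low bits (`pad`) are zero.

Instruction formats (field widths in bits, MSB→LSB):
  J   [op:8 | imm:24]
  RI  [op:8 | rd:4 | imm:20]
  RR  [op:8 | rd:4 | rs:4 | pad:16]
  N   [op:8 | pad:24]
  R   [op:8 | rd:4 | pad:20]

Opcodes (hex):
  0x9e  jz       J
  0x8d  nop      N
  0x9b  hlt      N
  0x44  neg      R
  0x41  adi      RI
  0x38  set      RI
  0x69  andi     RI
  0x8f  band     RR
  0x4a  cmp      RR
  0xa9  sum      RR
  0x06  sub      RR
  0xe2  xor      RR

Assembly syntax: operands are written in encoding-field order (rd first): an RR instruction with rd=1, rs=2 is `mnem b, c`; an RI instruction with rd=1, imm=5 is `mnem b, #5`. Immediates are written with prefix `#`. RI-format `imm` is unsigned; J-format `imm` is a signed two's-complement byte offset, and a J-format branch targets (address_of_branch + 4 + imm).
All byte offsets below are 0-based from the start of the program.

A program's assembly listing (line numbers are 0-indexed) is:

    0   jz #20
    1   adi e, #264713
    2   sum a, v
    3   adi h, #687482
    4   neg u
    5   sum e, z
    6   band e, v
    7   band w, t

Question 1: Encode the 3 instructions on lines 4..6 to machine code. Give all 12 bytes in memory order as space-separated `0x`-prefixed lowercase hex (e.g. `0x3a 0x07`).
4. neg fields op=0x44:8|rd=14:4|pad=0:20 → word 44e00000h → 44 e0 00 00
5. sum fields op=0xa9:8|rd=4:4|rs=11:4|pad=0:16 → word a94b0000h → a9 4b 00 00
6. band fields op=0x8f:8|rd=4:4|rs=15:4|pad=0:16 → word 8f4f0000h → 8f 4f 00 00

0x44 0xe0 0x00 0x00 0xa9 0x4b 0x00 0x00 0x8f 0x4f 0x00 0x00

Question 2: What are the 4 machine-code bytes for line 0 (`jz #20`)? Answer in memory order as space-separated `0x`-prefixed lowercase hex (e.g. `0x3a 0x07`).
0x9e 0x00 0x00 0x14

line 0 (jz): pack op=0x9e:8|imm=20:24 = 0x9e000014; big→ 9e 00 00 14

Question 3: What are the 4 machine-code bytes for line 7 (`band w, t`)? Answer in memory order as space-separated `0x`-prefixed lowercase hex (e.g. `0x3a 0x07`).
0x8f 0x8d 0x00 0x00

line 7 (band): pack op=0x8f:8|rd=8:4|rs=13:4|pad=0:16 = 0x8f8d0000; big→ 8f 8d 00 00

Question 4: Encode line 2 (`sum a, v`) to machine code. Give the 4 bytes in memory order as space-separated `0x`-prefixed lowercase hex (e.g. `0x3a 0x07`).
line 2 (sum): pack op=0xa9:8|rd=0:4|rs=15:4|pad=0:16 = 0xa90f0000; big→ a9 0f 00 00

0xa9 0x0f 0x00 0x00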